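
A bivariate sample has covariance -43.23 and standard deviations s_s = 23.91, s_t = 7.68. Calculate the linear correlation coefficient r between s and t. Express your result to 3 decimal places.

-0.235

r = Cov(s,t) / (s_s · s_t) = -43.23 / (23.91 × 7.68)
  = -43.23 / 183.6288 ≈ -0.235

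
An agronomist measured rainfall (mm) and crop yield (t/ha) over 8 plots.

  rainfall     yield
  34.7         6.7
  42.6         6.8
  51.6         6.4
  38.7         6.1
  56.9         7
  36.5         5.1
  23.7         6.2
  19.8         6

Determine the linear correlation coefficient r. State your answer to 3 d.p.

n = 8, Σx = 304.5, Σy = 50.3, Σx² = 12702.69, Σy² = 318.75, Σxy = 1938.67
nΣxy − ΣxΣy = 15509.36 − 15316.35 = 193.01
nΣx² − (Σx)² = 101621.52 − 92720.25 = 8901.27; nΣy² − (Σy)² = 2550 − 2530.09 = 19.91
r = 193.01 / √(8901.27 × 19.91) = 193.01 / 420.9801 ≈ 0.458

0.458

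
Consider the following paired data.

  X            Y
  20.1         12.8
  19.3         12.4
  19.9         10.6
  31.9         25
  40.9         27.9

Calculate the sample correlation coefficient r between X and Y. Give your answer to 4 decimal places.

0.9725

n = 5, ΣX = 132.1, ΣY = 88.7, ΣX² = 3862.93, ΣY² = 1833.37, ΣXY = 2646.15
nΣXY − ΣXΣY = 13230.75 − 11717.27 = 1513.48
nΣX² − (ΣX)² = 19314.65 − 17450.41 = 1864.24; nΣY² − (ΣY)² = 9166.85 − 7867.69 = 1299.16
r = 1513.48 / √(1864.24 × 1299.16) = 1513.48 / 1556.2603 ≈ 0.9725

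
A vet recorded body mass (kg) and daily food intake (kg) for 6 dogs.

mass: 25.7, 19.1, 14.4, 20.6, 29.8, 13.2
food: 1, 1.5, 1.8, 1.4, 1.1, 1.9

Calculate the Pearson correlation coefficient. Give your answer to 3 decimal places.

n = 6, Σx = 122.8, Σy = 8.7, Σx² = 2719.3, Σy² = 13.27, Σxy = 166.97
nΣxy − ΣxΣy = 1001.82 − 1068.36 = -66.54
nΣx² − (Σx)² = 16315.8 − 15079.84 = 1235.96; nΣy² − (Σy)² = 79.62 − 75.69 = 3.93
r = -66.54 / √(1235.96 × 3.93) = -66.54 / 69.6945 ≈ -0.955

-0.955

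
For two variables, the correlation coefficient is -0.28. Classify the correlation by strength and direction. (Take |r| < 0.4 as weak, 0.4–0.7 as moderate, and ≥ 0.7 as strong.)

r = -0.28 < 0 so the relationship is negative.
|r| = 0.28, which falls in the weak range.

weak negative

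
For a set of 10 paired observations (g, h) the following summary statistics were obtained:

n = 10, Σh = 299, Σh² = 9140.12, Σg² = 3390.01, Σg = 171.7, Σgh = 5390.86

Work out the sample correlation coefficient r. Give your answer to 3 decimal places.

r = (nΣgh − ΣgΣh) / √[(nΣg² − (Σg)²)(nΣh² − (Σh)²)]
Numerator: 10×5390.86 − 171.7×299 = 2570.3
Denominator: √[(33900.1 − 29480.89)(91401.2 − 89401)] = √[4419.21 × 2000.2] = 2973.0967
r = 2570.3 / 2973.0967 ≈ 0.865

0.865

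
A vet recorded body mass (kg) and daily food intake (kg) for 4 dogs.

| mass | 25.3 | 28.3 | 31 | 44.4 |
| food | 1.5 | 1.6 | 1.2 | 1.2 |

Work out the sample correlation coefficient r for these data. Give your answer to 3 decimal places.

-0.703

n = 4, Σx = 129, Σy = 5.5, Σx² = 4373.34, Σy² = 7.69, Σxy = 173.71
nΣxy − ΣxΣy = 694.84 − 709.5 = -14.66
nΣx² − (Σx)² = 17493.36 − 16641 = 852.36; nΣy² − (Σy)² = 30.76 − 30.25 = 0.51
r = -14.66 / √(852.36 × 0.51) = -14.66 / 20.8495 ≈ -0.703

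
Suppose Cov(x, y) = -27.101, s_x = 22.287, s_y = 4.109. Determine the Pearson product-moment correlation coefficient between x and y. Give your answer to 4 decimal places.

r = Cov(x,y) / (s_x · s_y) = -27.101 / (22.287 × 4.109)
  = -27.101 / 91.5773 ≈ -0.2959

-0.2959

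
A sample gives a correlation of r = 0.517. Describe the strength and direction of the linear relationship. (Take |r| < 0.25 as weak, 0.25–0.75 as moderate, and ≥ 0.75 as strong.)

r = 0.517 > 0 so the relationship is positive.
|r| = 0.517, which falls in the moderate range.

moderate positive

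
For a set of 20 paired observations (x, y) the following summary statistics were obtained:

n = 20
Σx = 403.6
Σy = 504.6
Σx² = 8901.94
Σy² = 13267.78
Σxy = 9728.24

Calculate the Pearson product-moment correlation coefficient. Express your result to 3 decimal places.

-0.713

r = (nΣxy − ΣxΣy) / √[(nΣx² − (Σx)²)(nΣy² − (Σy)²)]
Numerator: 20×9728.24 − 403.6×504.6 = -9091.76
Denominator: √[(178038.8 − 162892.96)(265355.6 − 254621.16)] = √[15145.84 × 10734.44] = 12750.7690
r = -9091.76 / 12750.7690 ≈ -0.713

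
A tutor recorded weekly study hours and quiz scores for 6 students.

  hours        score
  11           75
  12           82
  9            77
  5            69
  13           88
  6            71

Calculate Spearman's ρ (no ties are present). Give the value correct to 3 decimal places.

0.943

Rank hours: 4, 5, 3, 1, 6, 2
Rank score: 3, 5, 4, 1, 6, 2
d = rank(hours) − rank(score): 1, 0, -1, 0, 0, 0; Σd² = 2
ρ = 1 − 6Σd² / [n(n²−1)] = 1 − 6×2 / (6×35) = 1 − 12/210 ≈ 0.943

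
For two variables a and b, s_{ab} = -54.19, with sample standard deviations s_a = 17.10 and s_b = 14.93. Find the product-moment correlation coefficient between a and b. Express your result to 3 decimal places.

r = Cov(a,b) / (s_a · s_b) = -54.19 / (17.10 × 14.93)
  = -54.19 / 255.3030 ≈ -0.212

-0.212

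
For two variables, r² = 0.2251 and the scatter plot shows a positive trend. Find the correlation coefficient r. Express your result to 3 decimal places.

0.474

|r| = √0.2251 = 0.474
The association is positive, so r = 0.474.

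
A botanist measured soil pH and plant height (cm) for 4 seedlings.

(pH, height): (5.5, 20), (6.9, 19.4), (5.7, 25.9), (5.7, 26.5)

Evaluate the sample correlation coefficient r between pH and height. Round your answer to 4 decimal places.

-0.5069

n = 4, Σx = 23.8, Σy = 91.8, Σx² = 142.84, Σy² = 2149.42, Σxy = 542.54
nΣxy − ΣxΣy = 2170.16 − 2184.84 = -14.68
nΣx² − (Σx)² = 571.36 − 566.44 = 4.92; nΣy² − (Σy)² = 8597.68 − 8427.24 = 170.44
r = -14.68 / √(4.92 × 170.44) = -14.68 / 28.9580 ≈ -0.5069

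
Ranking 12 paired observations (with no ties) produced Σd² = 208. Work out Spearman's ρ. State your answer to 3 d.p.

0.273

ρ = 1 − 6Σd² / [n(n²−1)] = 1 − 6×208 / (12×143)
  = 1 − 1248/1716 = 1 − 0.7273 ≈ 0.273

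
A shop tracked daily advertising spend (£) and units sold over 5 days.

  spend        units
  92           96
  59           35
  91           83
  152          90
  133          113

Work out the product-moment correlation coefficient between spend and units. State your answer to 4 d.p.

n = 5, Σx = 527, Σy = 417, Σx² = 61019, Σy² = 38199, Σxy = 47159
nΣxy − ΣxΣy = 235795 − 219759 = 16036
nΣx² − (Σx)² = 305095 − 277729 = 27366; nΣy² − (Σy)² = 190995 − 173889 = 17106
r = 16036 / √(27366 × 17106) = 16036 / 21636.1456 ≈ 0.7412

0.7412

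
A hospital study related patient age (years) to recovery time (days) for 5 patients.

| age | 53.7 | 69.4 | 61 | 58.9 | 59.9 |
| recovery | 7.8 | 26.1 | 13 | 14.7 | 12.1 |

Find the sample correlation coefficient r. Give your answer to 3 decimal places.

0.961

n = 5, Σx = 302.9, Σy = 73.7, Σx² = 18478.27, Σy² = 1273.55, Σxy = 4613.82
nΣxy − ΣxΣy = 23069.1 − 22323.73 = 745.37
nΣx² − (Σx)² = 92391.35 − 91748.41 = 642.94; nΣy² − (Σy)² = 6367.75 − 5431.69 = 936.06
r = 745.37 / √(642.94 × 936.06) = 745.37 / 775.7773 ≈ 0.961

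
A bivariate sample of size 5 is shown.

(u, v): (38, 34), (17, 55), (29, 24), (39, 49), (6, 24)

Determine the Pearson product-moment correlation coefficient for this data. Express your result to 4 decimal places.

0.2216

n = 5, Σu = 129, Σv = 186, Σu² = 4131, Σv² = 7734, Σuv = 4978
nΣuv − ΣuΣv = 24890 − 23994 = 896
nΣu² − (Σu)² = 20655 − 16641 = 4014; nΣv² − (Σv)² = 38670 − 34596 = 4074
r = 896 / √(4014 × 4074) = 896 / 4043.8887 ≈ 0.2216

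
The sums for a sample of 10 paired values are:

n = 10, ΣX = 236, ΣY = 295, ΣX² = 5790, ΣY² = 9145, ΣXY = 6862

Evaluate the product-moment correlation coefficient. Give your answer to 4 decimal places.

r = (nΣXY − ΣXΣY) / √[(nΣX² − (ΣX)²)(nΣY² − (ΣY)²)]
Numerator: 10×6862 − 236×295 = -1000
Denominator: √[(57900 − 55696)(91450 − 87025)] = √[2204 × 4425] = 3122.9313
r = -1000 / 3122.9313 ≈ -0.3202

-0.3202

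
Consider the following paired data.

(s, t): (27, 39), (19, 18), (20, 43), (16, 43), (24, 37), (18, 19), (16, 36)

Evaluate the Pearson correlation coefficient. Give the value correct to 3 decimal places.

0.186

n = 7, Σs = 140, Σt = 235, Σs² = 2902, Σt² = 8569, Σst = 4749
nΣst − ΣsΣt = 33243 − 32900 = 343
nΣs² − (Σs)² = 20314 − 19600 = 714; nΣt² − (Σt)² = 59983 − 55225 = 4758
r = 343 / √(714 × 4758) = 343 / 1843.1527 ≈ 0.186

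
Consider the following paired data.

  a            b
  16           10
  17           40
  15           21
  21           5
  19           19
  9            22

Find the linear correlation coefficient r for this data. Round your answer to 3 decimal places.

-0.291

n = 6, Σa = 97, Σb = 117, Σa² = 1653, Σb² = 3011, Σab = 1819
nΣab − ΣaΣb = 10914 − 11349 = -435
nΣa² − (Σa)² = 9918 − 9409 = 509; nΣb² − (Σb)² = 18066 − 13689 = 4377
r = -435 / √(509 × 4377) = -435 / 1492.6128 ≈ -0.291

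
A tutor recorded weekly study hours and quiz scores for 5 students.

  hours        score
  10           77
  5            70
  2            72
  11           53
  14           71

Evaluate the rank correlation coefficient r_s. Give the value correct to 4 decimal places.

-0.3000

Rank hours: 3, 2, 1, 4, 5
Rank score: 5, 2, 4, 1, 3
d = rank(hours) − rank(score): -2, 0, -3, 3, 2; Σd² = 26
ρ = 1 − 6Σd² / [n(n²−1)] = 1 − 6×26 / (5×24) = 1 − 156/120 ≈ -0.3000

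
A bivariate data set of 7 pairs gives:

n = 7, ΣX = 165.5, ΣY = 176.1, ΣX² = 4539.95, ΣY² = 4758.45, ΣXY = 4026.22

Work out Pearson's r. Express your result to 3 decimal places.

-0.303

r = (nΣXY − ΣXΣY) / √[(nΣX² − (ΣX)²)(nΣY² − (ΣY)²)]
Numerator: 7×4026.22 − 165.5×176.1 = -961.01
Denominator: √[(31779.65 − 27390.25)(33309.15 − 31011.21)] = √[4389.4 × 2297.94] = 3175.9373
r = -961.01 / 3175.9373 ≈ -0.303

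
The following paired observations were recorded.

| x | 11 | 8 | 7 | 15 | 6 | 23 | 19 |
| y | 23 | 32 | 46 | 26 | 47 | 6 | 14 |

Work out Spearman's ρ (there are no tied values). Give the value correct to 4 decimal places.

Rank x: 4, 3, 2, 5, 1, 7, 6
Rank y: 3, 5, 6, 4, 7, 1, 2
d = rank(x) − rank(y): 1, -2, -4, 1, -6, 6, 4; Σd² = 110
ρ = 1 − 6Σd² / [n(n²−1)] = 1 − 6×110 / (7×48) = 1 − 660/336 ≈ -0.9643

-0.9643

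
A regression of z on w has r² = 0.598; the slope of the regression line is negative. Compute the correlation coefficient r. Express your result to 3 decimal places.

|r| = √0.598 = 0.773
The association is negative, so r = −0.773.

-0.773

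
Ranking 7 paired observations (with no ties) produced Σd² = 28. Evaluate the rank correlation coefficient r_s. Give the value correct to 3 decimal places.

0.500

ρ = 1 − 6Σd² / [n(n²−1)] = 1 − 6×28 / (7×48)
  = 1 − 168/336 = 1 − 0.5000 ≈ 0.500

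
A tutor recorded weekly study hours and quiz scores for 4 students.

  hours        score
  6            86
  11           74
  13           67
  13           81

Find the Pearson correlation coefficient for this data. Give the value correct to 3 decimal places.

-0.694

n = 4, Σx = 43, Σy = 308, Σx² = 495, Σy² = 23922, Σxy = 3254
nΣxy − ΣxΣy = 13016 − 13244 = -228
nΣx² − (Σx)² = 1980 − 1849 = 131; nΣy² − (Σy)² = 95688 − 94864 = 824
r = -228 / √(131 × 824) = -228 / 328.5483 ≈ -0.694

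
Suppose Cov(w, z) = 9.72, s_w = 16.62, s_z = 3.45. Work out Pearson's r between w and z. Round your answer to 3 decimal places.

r = Cov(w,z) / (s_w · s_z) = 9.72 / (16.62 × 3.45)
  = 9.72 / 57.3390 ≈ 0.170

0.170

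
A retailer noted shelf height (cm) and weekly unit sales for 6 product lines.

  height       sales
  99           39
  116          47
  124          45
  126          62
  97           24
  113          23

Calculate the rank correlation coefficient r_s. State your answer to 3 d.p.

0.771

Rank height: 2, 4, 5, 6, 1, 3
Rank sales: 3, 5, 4, 6, 2, 1
d = rank(height) − rank(sales): -1, -1, 1, 0, -1, 2; Σd² = 8
ρ = 1 − 6Σd² / [n(n²−1)] = 1 − 6×8 / (6×35) = 1 − 48/210 ≈ 0.771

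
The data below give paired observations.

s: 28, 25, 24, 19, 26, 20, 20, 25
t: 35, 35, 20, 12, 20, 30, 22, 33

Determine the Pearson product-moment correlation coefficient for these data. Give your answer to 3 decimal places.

n = 8, Σs = 187, Σt = 207, Σs² = 4447, Σt² = 5867, Σst = 4948
nΣst − ΣsΣt = 39584 − 38709 = 875
nΣs² − (Σs)² = 35576 − 34969 = 607; nΣt² − (Σt)² = 46936 − 42849 = 4087
r = 875 / √(607 × 4087) = 875 / 1575.0584 ≈ 0.556

0.556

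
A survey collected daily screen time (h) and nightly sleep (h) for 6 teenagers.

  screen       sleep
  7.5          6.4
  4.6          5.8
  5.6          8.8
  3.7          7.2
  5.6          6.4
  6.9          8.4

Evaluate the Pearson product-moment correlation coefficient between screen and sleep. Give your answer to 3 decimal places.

0.171

n = 6, Σx = 33.9, Σy = 43, Σx² = 201.43, Σy² = 315.4, Σxy = 244.4
nΣxy − ΣxΣy = 1466.4 − 1457.7 = 8.7
nΣx² − (Σx)² = 1208.58 − 1149.21 = 59.37; nΣy² − (Σy)² = 1892.4 − 1849 = 43.4
r = 8.7 / √(59.37 × 43.4) = 8.7 / 50.7608 ≈ 0.171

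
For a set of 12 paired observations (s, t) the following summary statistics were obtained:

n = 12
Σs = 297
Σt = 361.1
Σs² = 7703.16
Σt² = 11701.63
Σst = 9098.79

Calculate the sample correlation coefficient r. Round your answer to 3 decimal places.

0.298

r = (nΣst − ΣsΣt) / √[(nΣs² − (Σs)²)(nΣt² − (Σt)²)]
Numerator: 12×9098.79 − 297×361.1 = 1938.78
Denominator: √[(92437.92 − 88209)(140419.56 − 130393.21)] = √[4228.92 × 10026.35] = 6511.5768
r = 1938.78 / 6511.5768 ≈ 0.298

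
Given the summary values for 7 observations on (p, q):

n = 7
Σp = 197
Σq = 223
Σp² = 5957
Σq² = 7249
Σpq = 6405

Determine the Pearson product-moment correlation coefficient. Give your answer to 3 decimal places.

r = (nΣpq − ΣpΣq) / √[(nΣp² − (Σp)²)(nΣq² − (Σq)²)]
Numerator: 7×6405 − 197×223 = 904
Denominator: √[(41699 − 38809)(50743 − 49729)] = √[2890 × 1014] = 1711.8586
r = 904 / 1711.8586 ≈ 0.528

0.528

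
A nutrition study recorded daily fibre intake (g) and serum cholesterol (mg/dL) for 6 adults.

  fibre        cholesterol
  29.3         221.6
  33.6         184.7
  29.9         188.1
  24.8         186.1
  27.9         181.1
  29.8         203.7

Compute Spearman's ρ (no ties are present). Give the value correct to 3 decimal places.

Rank fibre: 3, 6, 5, 1, 2, 4
Rank cholesterol: 6, 2, 4, 3, 1, 5
d = rank(fibre) − rank(cholesterol): -3, 4, 1, -2, 1, -1; Σd² = 32
ρ = 1 − 6Σd² / [n(n²−1)] = 1 − 6×32 / (6×35) = 1 − 192/210 ≈ 0.086

0.086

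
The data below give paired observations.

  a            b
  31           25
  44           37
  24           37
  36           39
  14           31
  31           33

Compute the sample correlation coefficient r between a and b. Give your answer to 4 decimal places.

0.3474

n = 6, Σa = 180, Σb = 202, Σa² = 5926, Σb² = 6934, Σab = 6152
nΣab − ΣaΣb = 36912 − 36360 = 552
nΣa² − (Σa)² = 35556 − 32400 = 3156; nΣb² − (Σb)² = 41604 − 40804 = 800
r = 552 / √(3156 × 800) = 552 / 1588.9619 ≈ 0.3474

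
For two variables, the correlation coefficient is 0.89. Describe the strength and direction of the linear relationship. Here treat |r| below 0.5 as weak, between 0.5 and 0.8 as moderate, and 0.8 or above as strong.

strong positive

r = 0.89 > 0 so the relationship is positive.
|r| = 0.89, which falls in the strong range.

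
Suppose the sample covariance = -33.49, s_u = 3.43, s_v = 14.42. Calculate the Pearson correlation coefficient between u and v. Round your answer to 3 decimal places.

-0.677

r = Cov(u,v) / (s_u · s_v) = -33.49 / (3.43 × 14.42)
  = -33.49 / 49.4606 ≈ -0.677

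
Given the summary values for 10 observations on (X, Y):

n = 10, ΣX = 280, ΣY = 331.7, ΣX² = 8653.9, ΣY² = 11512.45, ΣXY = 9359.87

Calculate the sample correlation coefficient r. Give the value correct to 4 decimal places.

0.1122

r = (nΣXY − ΣXΣY) / √[(nΣX² − (ΣX)²)(nΣY² − (ΣY)²)]
Numerator: 10×9359.87 − 280×331.7 = 722.7
Denominator: √[(86539 − 78400)(115124.5 − 110024.89)] = √[8139 × 5099.61] = 6442.4938
r = 722.7 / 6442.4938 ≈ 0.1122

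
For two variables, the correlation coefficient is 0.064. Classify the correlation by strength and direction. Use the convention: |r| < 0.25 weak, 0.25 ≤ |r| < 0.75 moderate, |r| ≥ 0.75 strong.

r = 0.064 > 0 so the relationship is positive.
|r| = 0.064, which falls in the weak range.

weak positive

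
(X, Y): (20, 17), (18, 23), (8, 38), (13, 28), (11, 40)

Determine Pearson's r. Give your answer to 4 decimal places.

-0.9397

n = 5, ΣX = 70, ΣY = 146, ΣX² = 1078, ΣY² = 4646, ΣXY = 1862
nΣXY − ΣXΣY = 9310 − 10220 = -910
nΣX² − (ΣX)² = 5390 − 4900 = 490; nΣY² − (ΣY)² = 23230 − 21316 = 1914
r = -910 / √(490 × 1914) = -910 / 968.4317 ≈ -0.9397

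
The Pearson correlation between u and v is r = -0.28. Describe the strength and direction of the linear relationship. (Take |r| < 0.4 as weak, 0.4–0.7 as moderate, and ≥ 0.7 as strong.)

r = -0.28 < 0 so the relationship is negative.
|r| = 0.28, which falls in the weak range.

weak negative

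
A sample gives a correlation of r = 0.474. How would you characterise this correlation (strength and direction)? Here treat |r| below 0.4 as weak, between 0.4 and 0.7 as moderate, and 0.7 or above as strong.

r = 0.474 > 0 so the relationship is positive.
|r| = 0.474, which falls in the moderate range.

moderate positive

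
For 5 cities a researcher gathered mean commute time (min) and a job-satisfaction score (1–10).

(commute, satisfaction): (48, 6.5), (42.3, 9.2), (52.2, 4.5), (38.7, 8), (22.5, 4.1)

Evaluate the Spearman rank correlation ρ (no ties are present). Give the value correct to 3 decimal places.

Rank commute: 4, 3, 5, 2, 1
Rank satisfaction: 3, 5, 2, 4, 1
d = rank(commute) − rank(satisfaction): 1, -2, 3, -2, 0; Σd² = 18
ρ = 1 − 6Σd² / [n(n²−1)] = 1 − 6×18 / (5×24) = 1 − 108/120 ≈ 0.100

0.100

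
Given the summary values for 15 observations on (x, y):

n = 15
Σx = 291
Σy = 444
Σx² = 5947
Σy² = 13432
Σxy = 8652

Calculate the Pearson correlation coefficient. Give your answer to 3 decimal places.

0.130

r = (nΣxy − ΣxΣy) / √[(nΣx² − (Σx)²)(nΣy² − (Σy)²)]
Numerator: 15×8652 − 291×444 = 576
Denominator: √[(89205 − 84681)(201480 − 197136)] = √[4524 × 4344] = 4433.0865
r = 576 / 4433.0865 ≈ 0.130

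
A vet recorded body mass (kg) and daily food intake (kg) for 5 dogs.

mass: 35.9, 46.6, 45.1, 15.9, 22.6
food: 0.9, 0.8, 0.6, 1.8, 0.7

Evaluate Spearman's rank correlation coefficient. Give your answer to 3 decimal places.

Rank mass: 3, 5, 4, 1, 2
Rank food: 4, 3, 1, 5, 2
d = rank(mass) − rank(food): -1, 2, 3, -4, 0; Σd² = 30
ρ = 1 − 6Σd² / [n(n²−1)] = 1 − 6×30 / (5×24) = 1 − 180/120 ≈ -0.500

-0.500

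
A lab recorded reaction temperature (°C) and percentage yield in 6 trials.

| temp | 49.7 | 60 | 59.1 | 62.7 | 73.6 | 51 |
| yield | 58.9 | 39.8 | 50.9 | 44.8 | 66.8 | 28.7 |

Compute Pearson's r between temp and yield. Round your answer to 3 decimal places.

0.518

n = 6, Σx = 356.1, Σy = 289.9, Σx² = 21512.15, Σy² = 14937.03, Σxy = 17512.66
nΣxy − ΣxΣy = 105075.96 − 103233.39 = 1842.57
nΣx² − (Σx)² = 129072.9 − 126807.21 = 2265.69; nΣy² − (Σy)² = 89622.18 − 84042.01 = 5580.17
r = 1842.57 / √(2265.69 × 5580.17) = 1842.57 / 3555.6906 ≈ 0.518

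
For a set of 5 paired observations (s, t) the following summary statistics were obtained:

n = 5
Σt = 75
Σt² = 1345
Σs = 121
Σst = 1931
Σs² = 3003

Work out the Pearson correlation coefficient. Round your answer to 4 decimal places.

0.9043

r = (nΣst − ΣsΣt) / √[(nΣs² − (Σs)²)(nΣt² − (Σt)²)]
Numerator: 5×1931 − 121×75 = 580
Denominator: √[(15015 − 14641)(6725 − 5625)] = √[374 × 1100] = 641.4047
r = 580 / 641.4047 ≈ 0.9043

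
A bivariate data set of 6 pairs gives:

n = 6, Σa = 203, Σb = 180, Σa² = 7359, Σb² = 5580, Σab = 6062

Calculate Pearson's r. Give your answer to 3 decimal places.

r = (nΣab − ΣaΣb) / √[(nΣa² − (Σa)²)(nΣb² − (Σb)²)]
Numerator: 6×6062 − 203×180 = -168
Denominator: √[(44154 − 41209)(33480 − 32400)] = √[2945 × 1080] = 1783.4237
r = -168 / 1783.4237 ≈ -0.094

-0.094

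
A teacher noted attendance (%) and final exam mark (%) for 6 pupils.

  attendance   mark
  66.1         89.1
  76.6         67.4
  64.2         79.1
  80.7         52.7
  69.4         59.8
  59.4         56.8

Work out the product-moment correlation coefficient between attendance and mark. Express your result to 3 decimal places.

-0.343

n = 6, Σx = 416.4, Σy = 404.9, Σx² = 29215.62, Σy² = 28317.95, Σxy = 27907.5
nΣxy − ΣxΣy = 167445 − 168600.36 = -1155.36
nΣx² − (Σx)² = 175293.72 − 173388.96 = 1904.76; nΣy² − (Σy)² = 169907.7 − 163944.01 = 5963.69
r = -1155.36 / √(1904.76 × 5963.69) = -1155.36 / 3370.3706 ≈ -0.343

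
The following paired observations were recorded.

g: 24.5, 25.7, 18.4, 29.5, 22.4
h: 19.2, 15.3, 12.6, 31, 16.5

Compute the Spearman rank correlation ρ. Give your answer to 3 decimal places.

Rank g: 3, 4, 1, 5, 2
Rank h: 4, 2, 1, 5, 3
d = rank(g) − rank(h): -1, 2, 0, 0, -1; Σd² = 6
ρ = 1 − 6Σd² / [n(n²−1)] = 1 − 6×6 / (5×24) = 1 − 36/120 ≈ 0.700

0.700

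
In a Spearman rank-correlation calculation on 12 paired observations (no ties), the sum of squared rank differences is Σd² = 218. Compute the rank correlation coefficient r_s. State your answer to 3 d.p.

0.238

ρ = 1 − 6Σd² / [n(n²−1)] = 1 − 6×218 / (12×143)
  = 1 − 1308/1716 = 1 − 0.7622 ≈ 0.238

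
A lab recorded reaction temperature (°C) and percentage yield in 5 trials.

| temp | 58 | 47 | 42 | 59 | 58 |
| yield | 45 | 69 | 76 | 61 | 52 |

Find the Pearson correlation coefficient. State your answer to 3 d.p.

-0.869

n = 5, Σx = 264, Σy = 303, Σx² = 14182, Σy² = 18987, Σxy = 15660
nΣxy − ΣxΣy = 78300 − 79992 = -1692
nΣx² − (Σx)² = 70910 − 69696 = 1214; nΣy² − (Σy)² = 94935 − 91809 = 3126
r = -1692 / √(1214 × 3126) = -1692 / 1948.0667 ≈ -0.869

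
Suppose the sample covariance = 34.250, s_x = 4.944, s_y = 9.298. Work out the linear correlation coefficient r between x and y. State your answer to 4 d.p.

0.7451

r = Cov(x,y) / (s_x · s_y) = 34.250 / (4.944 × 9.298)
  = 34.250 / 45.9693 ≈ 0.7451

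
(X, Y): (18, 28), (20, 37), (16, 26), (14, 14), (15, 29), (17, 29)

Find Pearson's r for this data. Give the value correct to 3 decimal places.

0.835

n = 6, ΣX = 100, ΣY = 163, ΣX² = 1690, ΣY² = 4707, ΣXY = 2784
nΣXY − ΣXΣY = 16704 − 16300 = 404
nΣX² − (ΣX)² = 10140 − 10000 = 140; nΣY² − (ΣY)² = 28242 − 26569 = 1673
r = 404 / √(140 × 1673) = 404 / 483.9628 ≈ 0.835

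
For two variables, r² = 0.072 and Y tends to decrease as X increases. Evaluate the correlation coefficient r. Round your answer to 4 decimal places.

|r| = √0.072 = 0.2683
The association is negative, so r = −0.2683.

-0.2683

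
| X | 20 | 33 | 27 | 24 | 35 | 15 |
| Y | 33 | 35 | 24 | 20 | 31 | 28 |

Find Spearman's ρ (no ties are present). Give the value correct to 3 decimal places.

0.257

Rank X: 2, 5, 4, 3, 6, 1
Rank Y: 5, 6, 2, 1, 4, 3
d = rank(X) − rank(Y): -3, -1, 2, 2, 2, -2; Σd² = 26
ρ = 1 − 6Σd² / [n(n²−1)] = 1 − 6×26 / (6×35) = 1 − 156/210 ≈ 0.257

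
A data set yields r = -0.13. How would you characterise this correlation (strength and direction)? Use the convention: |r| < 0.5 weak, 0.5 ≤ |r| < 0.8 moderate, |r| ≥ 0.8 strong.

weak negative

r = -0.13 < 0 so the relationship is negative.
|r| = 0.13, which falls in the weak range.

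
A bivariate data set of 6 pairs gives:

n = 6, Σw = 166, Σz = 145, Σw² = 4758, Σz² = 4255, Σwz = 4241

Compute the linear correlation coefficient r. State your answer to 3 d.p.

r = (nΣwz − ΣwΣz) / √[(nΣw² − (Σw)²)(nΣz² − (Σz)²)]
Numerator: 6×4241 − 166×145 = 1376
Denominator: √[(28548 − 27556)(25530 − 21025)] = √[992 × 4505] = 2113.9915
r = 1376 / 2113.9915 ≈ 0.651

0.651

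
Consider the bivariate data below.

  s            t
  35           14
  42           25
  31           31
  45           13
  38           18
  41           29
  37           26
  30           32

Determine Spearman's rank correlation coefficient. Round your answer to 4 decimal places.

Rank s: 3, 7, 2, 8, 5, 6, 4, 1
Rank t: 2, 4, 7, 1, 3, 6, 5, 8
d = rank(s) − rank(t): 1, 3, -5, 7, 2, 0, -1, -7; Σd² = 138
ρ = 1 − 6Σd² / [n(n²−1)] = 1 − 6×138 / (8×63) = 1 − 828/504 ≈ -0.6429

-0.6429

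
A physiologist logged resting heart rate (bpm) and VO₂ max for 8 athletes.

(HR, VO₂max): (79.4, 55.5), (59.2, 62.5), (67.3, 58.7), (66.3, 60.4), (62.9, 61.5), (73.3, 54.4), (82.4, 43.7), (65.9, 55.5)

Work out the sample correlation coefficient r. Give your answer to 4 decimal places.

-0.8608

n = 8, Σx = 556.7, Σy = 452.2, Σx² = 39195.85, Σy² = 25811.9, Σxy = 31175.93
nΣxy − ΣxΣy = 249407.44 − 251739.74 = -2332.3
nΣx² − (Σx)² = 313566.8 − 309914.89 = 3651.91; nΣy² − (Σy)² = 206495.2 − 204484.84 = 2010.36
r = -2332.3 / √(3651.91 × 2010.36) = -2332.3 / 2709.5486 ≈ -0.8608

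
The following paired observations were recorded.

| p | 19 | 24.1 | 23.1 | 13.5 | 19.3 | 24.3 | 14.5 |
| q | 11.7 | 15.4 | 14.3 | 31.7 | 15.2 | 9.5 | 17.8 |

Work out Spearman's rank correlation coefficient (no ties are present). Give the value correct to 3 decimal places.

Rank p: 3, 6, 5, 1, 4, 7, 2
Rank q: 2, 5, 3, 7, 4, 1, 6
d = rank(p) − rank(q): 1, 1, 2, -6, 0, 6, -4; Σd² = 94
ρ = 1 − 6Σd² / [n(n²−1)] = 1 − 6×94 / (7×48) = 1 − 564/336 ≈ -0.679

-0.679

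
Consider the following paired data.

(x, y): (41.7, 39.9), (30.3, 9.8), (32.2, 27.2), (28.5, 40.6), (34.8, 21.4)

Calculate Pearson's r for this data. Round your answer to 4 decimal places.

n = 5, Σx = 167.5, Σy = 138.9, Σx² = 5717.11, Σy² = 4534.21, Σxy = 4738.43
nΣxy − ΣxΣy = 23692.15 − 23265.75 = 426.4
nΣx² − (Σx)² = 28585.55 − 28056.25 = 529.3; nΣy² − (Σy)² = 22671.05 − 19293.21 = 3377.84
r = 426.4 / √(529.3 × 3377.84) = 426.4 / 1337.1203 ≈ 0.3189

0.3189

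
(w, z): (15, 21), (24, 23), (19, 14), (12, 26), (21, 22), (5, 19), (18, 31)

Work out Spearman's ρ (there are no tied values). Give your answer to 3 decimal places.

0.107

Rank w: 3, 7, 5, 2, 6, 1, 4
Rank z: 3, 5, 1, 6, 4, 2, 7
d = rank(w) − rank(z): 0, 2, 4, -4, 2, -1, -3; Σd² = 50
ρ = 1 − 6Σd² / [n(n²−1)] = 1 − 6×50 / (7×48) = 1 − 300/336 ≈ 0.107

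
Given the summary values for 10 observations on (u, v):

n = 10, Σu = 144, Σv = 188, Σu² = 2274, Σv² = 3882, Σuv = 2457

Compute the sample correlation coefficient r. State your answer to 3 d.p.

r = (nΣuv − ΣuΣv) / √[(nΣu² − (Σu)²)(nΣv² − (Σv)²)]
Numerator: 10×2457 − 144×188 = -2502
Denominator: √[(22740 − 20736)(38820 − 35344)] = √[2004 × 3476] = 2639.2999
r = -2502 / 2639.2999 ≈ -0.948

-0.948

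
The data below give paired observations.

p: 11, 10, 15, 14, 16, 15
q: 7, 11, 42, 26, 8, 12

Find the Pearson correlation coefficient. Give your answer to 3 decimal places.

n = 6, Σp = 81, Σq = 106, Σp² = 1123, Σq² = 2818, Σpq = 1489
nΣpq − ΣpΣq = 8934 − 8586 = 348
nΣp² − (Σp)² = 6738 − 6561 = 177; nΣq² − (Σq)² = 16908 − 11236 = 5672
r = 348 / √(177 × 5672) = 348 / 1001.9701 ≈ 0.347

0.347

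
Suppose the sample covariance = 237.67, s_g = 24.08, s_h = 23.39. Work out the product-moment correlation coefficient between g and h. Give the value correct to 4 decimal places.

r = Cov(g,h) / (s_g · s_h) = 237.67 / (24.08 × 23.39)
  = 237.67 / 563.2312 ≈ 0.4220

0.4220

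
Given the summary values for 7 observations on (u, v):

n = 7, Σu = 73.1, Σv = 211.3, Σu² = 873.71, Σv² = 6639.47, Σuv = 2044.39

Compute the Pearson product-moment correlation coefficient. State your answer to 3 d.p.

-0.955

r = (nΣuv − ΣuΣv) / √[(nΣu² − (Σu)²)(nΣv² − (Σv)²)]
Numerator: 7×2044.39 − 73.1×211.3 = -1135.3
Denominator: √[(6115.97 − 5343.61)(46476.29 − 44647.69)] = √[772.36 × 1828.6] = 1188.4181
r = -1135.3 / 1188.4181 ≈ -0.955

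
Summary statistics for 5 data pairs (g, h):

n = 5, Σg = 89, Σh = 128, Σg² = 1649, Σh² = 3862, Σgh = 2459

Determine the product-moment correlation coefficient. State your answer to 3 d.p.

r = (nΣgh − ΣgΣh) / √[(nΣg² − (Σg)²)(nΣh² − (Σh)²)]
Numerator: 5×2459 − 89×128 = 903
Denominator: √[(8245 − 7921)(19310 − 16384)] = √[324 × 2926] = 973.6652
r = 903 / 973.6652 ≈ 0.927

0.927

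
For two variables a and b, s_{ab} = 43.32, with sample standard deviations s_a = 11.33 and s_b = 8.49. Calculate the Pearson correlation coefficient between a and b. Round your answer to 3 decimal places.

r = Cov(a,b) / (s_a · s_b) = 43.32 / (11.33 × 8.49)
  = 43.32 / 96.1917 ≈ 0.450

0.450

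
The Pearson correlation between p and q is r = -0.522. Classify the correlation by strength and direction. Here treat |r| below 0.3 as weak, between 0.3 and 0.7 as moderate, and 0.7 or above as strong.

moderate negative

r = -0.522 < 0 so the relationship is negative.
|r| = 0.522, which falls in the moderate range.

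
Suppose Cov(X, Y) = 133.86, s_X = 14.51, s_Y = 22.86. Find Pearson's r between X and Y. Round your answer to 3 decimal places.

0.404

r = Cov(X,Y) / (s_X · s_Y) = 133.86 / (14.51 × 22.86)
  = 133.86 / 331.6986 ≈ 0.404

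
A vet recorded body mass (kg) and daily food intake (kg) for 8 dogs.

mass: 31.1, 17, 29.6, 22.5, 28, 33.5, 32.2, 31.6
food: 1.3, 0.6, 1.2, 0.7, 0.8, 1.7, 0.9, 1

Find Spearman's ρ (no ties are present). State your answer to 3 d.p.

Rank mass: 5, 1, 4, 2, 3, 8, 7, 6
Rank food: 7, 1, 6, 2, 3, 8, 4, 5
d = rank(mass) − rank(food): -2, 0, -2, 0, 0, 0, 3, 1; Σd² = 18
ρ = 1 − 6Σd² / [n(n²−1)] = 1 − 6×18 / (8×63) = 1 − 108/504 ≈ 0.786

0.786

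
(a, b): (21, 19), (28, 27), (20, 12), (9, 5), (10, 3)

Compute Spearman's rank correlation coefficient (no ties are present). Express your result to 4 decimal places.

0.9000

Rank a: 4, 5, 3, 1, 2
Rank b: 4, 5, 3, 2, 1
d = rank(a) − rank(b): 0, 0, 0, -1, 1; Σd² = 2
ρ = 1 − 6Σd² / [n(n²−1)] = 1 − 6×2 / (5×24) = 1 − 12/120 ≈ 0.9000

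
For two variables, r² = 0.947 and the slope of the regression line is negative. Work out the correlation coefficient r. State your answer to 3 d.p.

-0.973

|r| = √0.947 = 0.973
The association is negative, so r = −0.973.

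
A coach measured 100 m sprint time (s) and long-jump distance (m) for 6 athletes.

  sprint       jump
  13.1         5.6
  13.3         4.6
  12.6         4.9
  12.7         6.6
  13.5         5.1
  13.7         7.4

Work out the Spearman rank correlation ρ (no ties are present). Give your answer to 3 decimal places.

Rank sprint: 3, 4, 1, 2, 5, 6
Rank jump: 4, 1, 2, 5, 3, 6
d = rank(sprint) − rank(jump): -1, 3, -1, -3, 2, 0; Σd² = 24
ρ = 1 − 6Σd² / [n(n²−1)] = 1 − 6×24 / (6×35) = 1 − 144/210 ≈ 0.314

0.314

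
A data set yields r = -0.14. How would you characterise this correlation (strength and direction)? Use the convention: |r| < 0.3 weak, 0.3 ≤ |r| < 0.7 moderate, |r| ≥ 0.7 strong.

weak negative

r = -0.14 < 0 so the relationship is negative.
|r| = 0.14, which falls in the weak range.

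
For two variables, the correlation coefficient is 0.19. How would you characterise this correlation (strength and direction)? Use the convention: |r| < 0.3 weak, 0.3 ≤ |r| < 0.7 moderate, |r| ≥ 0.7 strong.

weak positive

r = 0.19 > 0 so the relationship is positive.
|r| = 0.19, which falls in the weak range.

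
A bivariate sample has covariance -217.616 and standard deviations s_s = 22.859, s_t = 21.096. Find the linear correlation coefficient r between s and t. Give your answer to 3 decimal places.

r = Cov(s,t) / (s_s · s_t) = -217.616 / (22.859 × 21.096)
  = -217.616 / 482.2335 ≈ -0.451

-0.451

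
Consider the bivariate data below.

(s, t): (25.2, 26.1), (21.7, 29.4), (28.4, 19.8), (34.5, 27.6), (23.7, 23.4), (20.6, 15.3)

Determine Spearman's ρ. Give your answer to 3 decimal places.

Rank s: 4, 2, 5, 6, 3, 1
Rank t: 4, 6, 2, 5, 3, 1
d = rank(s) − rank(t): 0, -4, 3, 1, 0, 0; Σd² = 26
ρ = 1 − 6Σd² / [n(n²−1)] = 1 − 6×26 / (6×35) = 1 − 156/210 ≈ 0.257

0.257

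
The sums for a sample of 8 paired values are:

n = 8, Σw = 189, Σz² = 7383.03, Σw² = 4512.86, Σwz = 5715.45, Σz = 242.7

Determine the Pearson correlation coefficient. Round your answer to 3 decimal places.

-0.592

r = (nΣwz − ΣwΣz) / √[(nΣw² − (Σw)²)(nΣz² − (Σz)²)]
Numerator: 8×5715.45 − 189×242.7 = -146.7
Denominator: √[(36102.88 − 35721)(59064.24 − 58903.29)] = √[381.88 × 160.95] = 247.9185
r = -146.7 / 247.9185 ≈ -0.592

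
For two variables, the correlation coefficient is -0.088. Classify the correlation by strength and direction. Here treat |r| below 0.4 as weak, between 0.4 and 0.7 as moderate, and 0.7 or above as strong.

r = -0.088 < 0 so the relationship is negative.
|r| = 0.088, which falls in the weak range.

weak negative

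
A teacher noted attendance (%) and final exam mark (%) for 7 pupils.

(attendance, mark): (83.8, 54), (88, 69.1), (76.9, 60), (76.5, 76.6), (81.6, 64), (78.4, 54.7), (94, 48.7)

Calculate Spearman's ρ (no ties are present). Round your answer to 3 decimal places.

-0.536

Rank attendance: 5, 6, 2, 1, 4, 3, 7
Rank mark: 2, 6, 4, 7, 5, 3, 1
d = rank(attendance) − rank(mark): 3, 0, -2, -6, -1, 0, 6; Σd² = 86
ρ = 1 − 6Σd² / [n(n²−1)] = 1 − 6×86 / (7×48) = 1 − 516/336 ≈ -0.536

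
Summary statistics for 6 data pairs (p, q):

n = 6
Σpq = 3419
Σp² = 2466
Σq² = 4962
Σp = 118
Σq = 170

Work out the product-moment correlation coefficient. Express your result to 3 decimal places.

0.521

r = (nΣpq − ΣpΣq) / √[(nΣp² − (Σp)²)(nΣq² − (Σq)²)]
Numerator: 6×3419 − 118×170 = 454
Denominator: √[(14796 − 13924)(29772 − 28900)] = √[872 × 872] = 872.0000
r = 454 / 872.0000 ≈ 0.521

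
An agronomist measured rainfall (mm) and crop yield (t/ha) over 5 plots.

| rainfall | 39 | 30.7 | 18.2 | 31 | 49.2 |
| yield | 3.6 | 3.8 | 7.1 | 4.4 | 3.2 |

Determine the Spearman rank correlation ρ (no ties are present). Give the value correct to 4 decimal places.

Rank rainfall: 4, 2, 1, 3, 5
Rank yield: 2, 3, 5, 4, 1
d = rank(rainfall) − rank(yield): 2, -1, -4, -1, 4; Σd² = 38
ρ = 1 − 6Σd² / [n(n²−1)] = 1 − 6×38 / (5×24) = 1 − 228/120 ≈ -0.9000

-0.9000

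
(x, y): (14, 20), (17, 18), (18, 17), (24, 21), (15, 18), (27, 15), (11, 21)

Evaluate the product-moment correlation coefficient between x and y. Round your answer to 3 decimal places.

-0.503

n = 7, Σx = 126, Σy = 130, Σx² = 2460, Σy² = 2444, Σxy = 2302
nΣxy − ΣxΣy = 16114 − 16380 = -266
nΣx² − (Σx)² = 17220 − 15876 = 1344; nΣy² − (Σy)² = 17108 − 16900 = 208
r = -266 / √(1344 × 208) = -266 / 528.7268 ≈ -0.503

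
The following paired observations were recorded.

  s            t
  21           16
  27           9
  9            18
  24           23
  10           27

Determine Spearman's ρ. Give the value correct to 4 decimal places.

-0.5000

Rank s: 3, 5, 1, 4, 2
Rank t: 2, 1, 3, 4, 5
d = rank(s) − rank(t): 1, 4, -2, 0, -3; Σd² = 30
ρ = 1 − 6Σd² / [n(n²−1)] = 1 − 6×30 / (5×24) = 1 − 180/120 ≈ -0.5000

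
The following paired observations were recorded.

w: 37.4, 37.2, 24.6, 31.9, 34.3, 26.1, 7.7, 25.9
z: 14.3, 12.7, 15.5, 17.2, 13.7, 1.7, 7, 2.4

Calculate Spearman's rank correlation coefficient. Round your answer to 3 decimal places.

0.262

Rank w: 8, 7, 2, 5, 6, 4, 1, 3
Rank z: 6, 4, 7, 8, 5, 1, 3, 2
d = rank(w) − rank(z): 2, 3, -5, -3, 1, 3, -2, 1; Σd² = 62
ρ = 1 − 6Σd² / [n(n²−1)] = 1 − 6×62 / (8×63) = 1 − 372/504 ≈ 0.262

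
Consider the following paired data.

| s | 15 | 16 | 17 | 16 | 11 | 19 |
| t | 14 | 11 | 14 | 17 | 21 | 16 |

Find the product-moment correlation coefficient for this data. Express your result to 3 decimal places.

n = 6, Σs = 94, Σt = 93, Σs² = 1508, Σt² = 1499, Σst = 1431
nΣst − ΣsΣt = 8586 − 8742 = -156
nΣs² − (Σs)² = 9048 − 8836 = 212; nΣt² − (Σt)² = 8994 − 8649 = 345
r = -156 / √(212 × 345) = -156 / 270.4441 ≈ -0.577

-0.577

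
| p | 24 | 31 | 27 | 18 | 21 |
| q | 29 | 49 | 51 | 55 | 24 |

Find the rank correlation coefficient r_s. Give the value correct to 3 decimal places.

Rank p: 3, 5, 4, 1, 2
Rank q: 2, 3, 4, 5, 1
d = rank(p) − rank(q): 1, 2, 0, -4, 1; Σd² = 22
ρ = 1 − 6Σd² / [n(n²−1)] = 1 − 6×22 / (5×24) = 1 − 132/120 ≈ -0.100

-0.100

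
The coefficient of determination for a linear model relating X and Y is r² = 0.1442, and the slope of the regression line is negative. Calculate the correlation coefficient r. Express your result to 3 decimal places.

-0.380

|r| = √0.1442 = 0.380
The association is negative, so r = −0.380.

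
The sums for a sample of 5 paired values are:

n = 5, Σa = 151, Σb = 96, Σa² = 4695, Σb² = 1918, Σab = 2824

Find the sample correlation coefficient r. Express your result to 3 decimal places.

r = (nΣab − ΣaΣb) / √[(nΣa² − (Σa)²)(nΣb² − (Σb)²)]
Numerator: 5×2824 − 151×96 = -376
Denominator: √[(23475 − 22801)(9590 − 9216)] = √[674 × 374] = 502.0717
r = -376 / 502.0717 ≈ -0.749

-0.749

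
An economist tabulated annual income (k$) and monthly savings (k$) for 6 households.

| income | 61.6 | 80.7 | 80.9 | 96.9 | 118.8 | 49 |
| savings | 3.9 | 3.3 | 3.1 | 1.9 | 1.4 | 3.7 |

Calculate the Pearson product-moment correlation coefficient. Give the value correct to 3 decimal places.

n = 6, Σx = 487.9, Σy = 17.3, Σx² = 42755.91, Σy² = 54.97, Σxy = 1289.07
nΣxy − ΣxΣy = 7734.42 − 8440.67 = -706.25
nΣx² − (Σx)² = 256535.46 − 238046.41 = 18489.05; nΣy² − (Σy)² = 329.82 − 299.29 = 30.53
r = -706.25 / √(18489.05 × 30.53) = -706.25 / 751.3126 ≈ -0.940

-0.940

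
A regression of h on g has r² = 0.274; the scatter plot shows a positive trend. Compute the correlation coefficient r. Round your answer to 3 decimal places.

0.523

|r| = √0.274 = 0.523
The association is positive, so r = 0.523.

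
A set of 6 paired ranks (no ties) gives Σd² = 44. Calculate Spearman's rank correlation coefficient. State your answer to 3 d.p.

ρ = 1 − 6Σd² / [n(n²−1)] = 1 − 6×44 / (6×35)
  = 1 − 264/210 = 1 − 1.2571 ≈ -0.257

-0.257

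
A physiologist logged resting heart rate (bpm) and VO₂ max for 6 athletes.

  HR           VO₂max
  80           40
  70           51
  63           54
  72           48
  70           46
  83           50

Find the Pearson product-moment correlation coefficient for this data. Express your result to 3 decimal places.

n = 6, Σx = 438, Σy = 289, Σx² = 32242, Σy² = 14037, Σxy = 20998
nΣxy − ΣxΣy = 125988 − 126582 = -594
nΣx² − (Σx)² = 193452 − 191844 = 1608; nΣy² − (Σy)² = 84222 − 83521 = 701
r = -594 / √(1608 × 701) = -594 / 1061.7005 ≈ -0.559

-0.559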